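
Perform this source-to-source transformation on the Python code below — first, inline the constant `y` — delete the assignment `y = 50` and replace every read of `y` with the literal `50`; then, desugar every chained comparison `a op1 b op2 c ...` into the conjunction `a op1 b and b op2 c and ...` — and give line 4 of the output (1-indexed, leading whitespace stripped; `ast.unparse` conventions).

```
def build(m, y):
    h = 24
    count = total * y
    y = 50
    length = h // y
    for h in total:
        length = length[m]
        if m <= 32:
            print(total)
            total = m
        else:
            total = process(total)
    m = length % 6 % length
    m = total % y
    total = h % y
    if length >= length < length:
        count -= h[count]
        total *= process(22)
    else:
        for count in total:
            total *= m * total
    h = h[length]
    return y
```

length = h // 50

Transformed code:
def build(m, y):
    h = 24
    count = total * 50
    length = h // 50
    for h in total:
        length = length[m]
        if m <= 32:
            print(total)
            total = m
        else:
            total = process(total)
    m = length % 6 % length
    m = total % 50
    total = h % 50
    if length >= length and length < length:
        count -= h[count]
        total *= process(22)
    else:
        for count in total:
            total *= m * total
    h = h[length]
    return 50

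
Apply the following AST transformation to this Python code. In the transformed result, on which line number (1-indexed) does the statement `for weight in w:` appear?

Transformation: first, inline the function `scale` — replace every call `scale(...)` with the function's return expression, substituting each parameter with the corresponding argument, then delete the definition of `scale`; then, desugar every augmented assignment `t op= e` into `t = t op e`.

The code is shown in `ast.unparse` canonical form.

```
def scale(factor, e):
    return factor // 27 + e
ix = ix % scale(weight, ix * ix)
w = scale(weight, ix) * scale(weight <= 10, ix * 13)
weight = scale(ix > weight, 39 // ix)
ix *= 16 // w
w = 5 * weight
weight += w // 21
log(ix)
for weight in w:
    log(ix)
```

8

Transformed code:
ix = ix % (weight // 27 + ix * ix)
w = (weight // 27 + ix) * ((weight <= 10) // 27 + ix * 13)
weight = (ix > weight) // 27 + 39 // ix
ix = ix * (16 // w)
w = 5 * weight
weight = weight + w // 21
log(ix)
for weight in w:
    log(ix)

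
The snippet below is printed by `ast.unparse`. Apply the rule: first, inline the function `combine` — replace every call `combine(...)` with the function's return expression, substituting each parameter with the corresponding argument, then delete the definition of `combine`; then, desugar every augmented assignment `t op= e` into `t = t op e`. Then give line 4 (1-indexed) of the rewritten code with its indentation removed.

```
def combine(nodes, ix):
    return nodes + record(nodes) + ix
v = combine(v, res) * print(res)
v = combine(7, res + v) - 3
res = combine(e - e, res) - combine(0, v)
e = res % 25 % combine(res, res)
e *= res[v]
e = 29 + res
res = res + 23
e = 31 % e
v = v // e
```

e = res % 25 % (res + record(res) + res)

Transformed code:
v = (v + record(v) + res) * print(res)
v = 7 + record(7) + (res + v) - 3
res = e - e + record(e - e) + res - (0 + record(0) + v)
e = res % 25 % (res + record(res) + res)
e = e * res[v]
e = 29 + res
res = res + 23
e = 31 % e
v = v // e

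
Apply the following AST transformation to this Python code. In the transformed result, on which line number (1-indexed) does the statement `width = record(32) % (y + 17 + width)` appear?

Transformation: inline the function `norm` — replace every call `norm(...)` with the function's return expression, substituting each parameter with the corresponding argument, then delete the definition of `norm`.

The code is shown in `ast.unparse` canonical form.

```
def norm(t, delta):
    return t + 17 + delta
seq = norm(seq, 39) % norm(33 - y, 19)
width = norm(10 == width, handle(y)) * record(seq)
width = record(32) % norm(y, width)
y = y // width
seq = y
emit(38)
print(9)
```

3

Transformed code:
seq = (seq + 17 + 39) % (33 - y + 17 + 19)
width = ((10 == width) + 17 + handle(y)) * record(seq)
width = record(32) % (y + 17 + width)
y = y // width
seq = y
emit(38)
print(9)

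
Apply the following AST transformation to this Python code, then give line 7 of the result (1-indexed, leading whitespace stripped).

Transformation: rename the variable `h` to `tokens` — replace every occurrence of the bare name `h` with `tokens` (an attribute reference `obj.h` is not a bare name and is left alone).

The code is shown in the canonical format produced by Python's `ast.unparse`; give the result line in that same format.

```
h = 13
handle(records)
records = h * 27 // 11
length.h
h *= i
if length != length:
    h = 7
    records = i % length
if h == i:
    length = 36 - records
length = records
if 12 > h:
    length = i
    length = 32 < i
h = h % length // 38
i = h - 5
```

tokens = 7

Transformed code:
tokens = 13
handle(records)
records = tokens * 27 // 11
length.h
tokens *= i
if length != length:
    tokens = 7
    records = i % length
if tokens == i:
    length = 36 - records
length = records
if 12 > tokens:
    length = i
    length = 32 < i
tokens = tokens % length // 38
i = tokens - 5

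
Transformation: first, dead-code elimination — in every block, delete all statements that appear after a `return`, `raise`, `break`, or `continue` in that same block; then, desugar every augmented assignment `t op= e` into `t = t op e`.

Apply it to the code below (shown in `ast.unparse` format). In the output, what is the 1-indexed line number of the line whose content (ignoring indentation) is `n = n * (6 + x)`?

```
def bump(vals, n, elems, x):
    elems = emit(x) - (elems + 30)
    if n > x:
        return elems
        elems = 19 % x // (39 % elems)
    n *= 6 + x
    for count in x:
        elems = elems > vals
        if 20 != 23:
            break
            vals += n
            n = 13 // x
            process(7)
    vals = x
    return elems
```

Transformed code:
def bump(vals, n, elems, x):
    elems = emit(x) - (elems + 30)
    if n > x:
        return elems
    n = n * (6 + x)
    for count in x:
        elems = elems > vals
        if 20 != 23:
            break
    vals = x
    return elems

5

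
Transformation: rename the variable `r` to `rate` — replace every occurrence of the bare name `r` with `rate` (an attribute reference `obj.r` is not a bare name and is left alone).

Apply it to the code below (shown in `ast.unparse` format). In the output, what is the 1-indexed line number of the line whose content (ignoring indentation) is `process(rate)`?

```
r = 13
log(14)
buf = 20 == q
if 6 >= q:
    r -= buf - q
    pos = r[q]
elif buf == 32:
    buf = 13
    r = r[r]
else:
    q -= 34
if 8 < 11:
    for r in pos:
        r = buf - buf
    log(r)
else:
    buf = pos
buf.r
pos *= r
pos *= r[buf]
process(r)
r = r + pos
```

Transformed code:
rate = 13
log(14)
buf = 20 == q
if 6 >= q:
    rate -= buf - q
    pos = rate[q]
elif buf == 32:
    buf = 13
    rate = rate[rate]
else:
    q -= 34
if 8 < 11:
    for rate in pos:
        rate = buf - buf
    log(rate)
else:
    buf = pos
buf.r
pos *= rate
pos *= rate[buf]
process(rate)
rate = rate + pos

21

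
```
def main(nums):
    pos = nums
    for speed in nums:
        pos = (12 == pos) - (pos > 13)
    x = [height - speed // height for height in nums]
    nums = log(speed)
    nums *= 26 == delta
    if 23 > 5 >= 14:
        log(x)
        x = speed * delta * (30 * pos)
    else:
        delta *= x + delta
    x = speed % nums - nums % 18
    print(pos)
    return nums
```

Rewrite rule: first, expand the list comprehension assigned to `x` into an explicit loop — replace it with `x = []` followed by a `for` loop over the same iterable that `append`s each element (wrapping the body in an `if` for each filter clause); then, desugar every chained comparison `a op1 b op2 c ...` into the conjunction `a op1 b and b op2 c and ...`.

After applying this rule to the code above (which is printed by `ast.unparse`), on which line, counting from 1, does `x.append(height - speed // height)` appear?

Transformed code:
def main(nums):
    pos = nums
    for speed in nums:
        pos = (12 == pos) - (pos > 13)
    x = []
    for height in nums:
        x.append(height - speed // height)
    nums = log(speed)
    nums *= 26 == delta
    if 23 > 5 and 5 >= 14:
        log(x)
        x = speed * delta * (30 * pos)
    else:
        delta *= x + delta
    x = speed % nums - nums % 18
    print(pos)
    return nums

7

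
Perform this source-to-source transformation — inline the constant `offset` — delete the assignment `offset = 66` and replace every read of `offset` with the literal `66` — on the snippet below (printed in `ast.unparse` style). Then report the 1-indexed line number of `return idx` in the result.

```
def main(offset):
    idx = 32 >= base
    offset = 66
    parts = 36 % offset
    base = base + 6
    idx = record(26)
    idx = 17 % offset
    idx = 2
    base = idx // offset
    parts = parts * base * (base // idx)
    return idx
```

Transformed code:
def main(offset):
    idx = 32 >= base
    parts = 36 % 66
    base = base + 6
    idx = record(26)
    idx = 17 % 66
    idx = 2
    base = idx // 66
    parts = parts * base * (base // idx)
    return idx

10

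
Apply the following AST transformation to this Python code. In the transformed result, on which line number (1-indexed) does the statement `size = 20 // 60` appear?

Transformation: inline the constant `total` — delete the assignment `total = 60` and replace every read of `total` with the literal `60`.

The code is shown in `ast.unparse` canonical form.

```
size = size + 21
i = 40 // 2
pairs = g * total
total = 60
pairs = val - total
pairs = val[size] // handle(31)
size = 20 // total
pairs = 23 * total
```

Transformed code:
size = size + 21
i = 40 // 2
pairs = g * 60
pairs = val - 60
pairs = val[size] // handle(31)
size = 20 // 60
pairs = 23 * 60

6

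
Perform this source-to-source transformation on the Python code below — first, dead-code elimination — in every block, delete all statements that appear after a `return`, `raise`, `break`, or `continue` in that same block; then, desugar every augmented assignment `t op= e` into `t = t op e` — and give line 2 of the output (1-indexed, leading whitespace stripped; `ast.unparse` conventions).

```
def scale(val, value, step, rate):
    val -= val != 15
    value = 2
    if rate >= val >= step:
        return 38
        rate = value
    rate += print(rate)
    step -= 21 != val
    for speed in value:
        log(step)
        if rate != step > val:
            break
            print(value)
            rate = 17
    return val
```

Transformed code:
def scale(val, value, step, rate):
    val = val - (val != 15)
    value = 2
    if rate >= val >= step:
        return 38
    rate = rate + print(rate)
    step = step - (21 != val)
    for speed in value:
        log(step)
        if rate != step > val:
            break
    return val

val = val - (val != 15)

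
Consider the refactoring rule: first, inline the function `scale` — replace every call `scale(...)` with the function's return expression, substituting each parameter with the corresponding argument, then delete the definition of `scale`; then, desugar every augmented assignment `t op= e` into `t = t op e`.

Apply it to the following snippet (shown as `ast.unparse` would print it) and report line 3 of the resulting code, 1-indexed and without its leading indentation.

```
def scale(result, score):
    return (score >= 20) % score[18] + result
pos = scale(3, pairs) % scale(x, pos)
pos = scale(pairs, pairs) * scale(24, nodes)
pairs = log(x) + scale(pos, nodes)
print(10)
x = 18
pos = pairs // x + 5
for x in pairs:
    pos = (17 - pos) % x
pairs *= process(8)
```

Transformed code:
pos = ((pairs >= 20) % pairs[18] + 3) % ((pos >= 20) % pos[18] + x)
pos = ((pairs >= 20) % pairs[18] + pairs) * ((nodes >= 20) % nodes[18] + 24)
pairs = log(x) + ((nodes >= 20) % nodes[18] + pos)
print(10)
x = 18
pos = pairs // x + 5
for x in pairs:
    pos = (17 - pos) % x
pairs = pairs * process(8)

pairs = log(x) + ((nodes >= 20) % nodes[18] + pos)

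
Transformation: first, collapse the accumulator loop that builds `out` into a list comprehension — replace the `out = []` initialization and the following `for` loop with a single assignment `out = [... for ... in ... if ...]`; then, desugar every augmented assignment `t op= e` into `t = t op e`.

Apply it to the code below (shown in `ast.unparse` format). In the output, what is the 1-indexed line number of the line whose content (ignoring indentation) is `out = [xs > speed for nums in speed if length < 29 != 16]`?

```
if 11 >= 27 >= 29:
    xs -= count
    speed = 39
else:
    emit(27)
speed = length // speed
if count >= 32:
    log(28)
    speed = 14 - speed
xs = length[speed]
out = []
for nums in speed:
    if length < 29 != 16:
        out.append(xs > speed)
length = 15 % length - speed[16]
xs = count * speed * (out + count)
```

11

Transformed code:
if 11 >= 27 >= 29:
    xs = xs - count
    speed = 39
else:
    emit(27)
speed = length // speed
if count >= 32:
    log(28)
    speed = 14 - speed
xs = length[speed]
out = [xs > speed for nums in speed if length < 29 != 16]
length = 15 % length - speed[16]
xs = count * speed * (out + count)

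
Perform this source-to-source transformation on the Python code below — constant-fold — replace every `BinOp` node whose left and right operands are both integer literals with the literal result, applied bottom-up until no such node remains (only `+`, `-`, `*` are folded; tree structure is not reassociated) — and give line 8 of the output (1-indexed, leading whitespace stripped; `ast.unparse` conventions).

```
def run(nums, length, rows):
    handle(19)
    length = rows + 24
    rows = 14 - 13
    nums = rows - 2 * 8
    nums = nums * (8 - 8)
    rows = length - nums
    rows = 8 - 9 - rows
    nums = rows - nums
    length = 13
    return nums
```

rows = -1 - rows

Transformed code:
def run(nums, length, rows):
    handle(19)
    length = rows + 24
    rows = 1
    nums = rows - 16
    nums = nums * 0
    rows = length - nums
    rows = -1 - rows
    nums = rows - nums
    length = 13
    return nums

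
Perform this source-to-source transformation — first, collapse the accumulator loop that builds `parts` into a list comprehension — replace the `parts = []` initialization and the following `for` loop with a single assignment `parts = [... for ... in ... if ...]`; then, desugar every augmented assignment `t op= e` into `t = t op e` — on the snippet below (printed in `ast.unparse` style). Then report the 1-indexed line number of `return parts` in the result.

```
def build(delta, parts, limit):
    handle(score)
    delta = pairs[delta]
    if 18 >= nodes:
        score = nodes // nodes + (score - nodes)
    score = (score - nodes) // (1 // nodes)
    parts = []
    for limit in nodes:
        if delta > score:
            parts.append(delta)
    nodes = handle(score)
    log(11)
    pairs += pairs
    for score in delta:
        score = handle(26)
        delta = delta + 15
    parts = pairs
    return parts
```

15

Transformed code:
def build(delta, parts, limit):
    handle(score)
    delta = pairs[delta]
    if 18 >= nodes:
        score = nodes // nodes + (score - nodes)
    score = (score - nodes) // (1 // nodes)
    parts = [delta for limit in nodes if delta > score]
    nodes = handle(score)
    log(11)
    pairs = pairs + pairs
    for score in delta:
        score = handle(26)
        delta = delta + 15
    parts = pairs
    return parts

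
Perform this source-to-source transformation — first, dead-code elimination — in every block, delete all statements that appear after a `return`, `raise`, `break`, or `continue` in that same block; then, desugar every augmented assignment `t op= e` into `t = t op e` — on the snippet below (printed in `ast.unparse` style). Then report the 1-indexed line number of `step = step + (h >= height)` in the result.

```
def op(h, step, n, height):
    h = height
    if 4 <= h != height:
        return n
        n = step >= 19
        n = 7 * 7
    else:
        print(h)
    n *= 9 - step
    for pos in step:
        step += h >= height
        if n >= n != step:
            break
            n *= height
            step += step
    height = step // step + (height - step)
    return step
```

Transformed code:
def op(h, step, n, height):
    h = height
    if 4 <= h != height:
        return n
    else:
        print(h)
    n = n * (9 - step)
    for pos in step:
        step = step + (h >= height)
        if n >= n != step:
            break
    height = step // step + (height - step)
    return step

9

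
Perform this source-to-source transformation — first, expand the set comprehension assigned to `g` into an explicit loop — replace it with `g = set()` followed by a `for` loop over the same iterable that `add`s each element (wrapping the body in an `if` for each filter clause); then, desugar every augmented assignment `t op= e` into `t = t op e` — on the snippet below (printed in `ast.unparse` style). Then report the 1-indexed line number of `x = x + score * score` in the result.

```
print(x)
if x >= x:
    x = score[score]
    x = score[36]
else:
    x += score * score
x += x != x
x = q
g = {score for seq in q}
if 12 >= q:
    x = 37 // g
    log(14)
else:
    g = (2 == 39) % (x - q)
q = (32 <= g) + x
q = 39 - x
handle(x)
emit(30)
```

6

Transformed code:
print(x)
if x >= x:
    x = score[score]
    x = score[36]
else:
    x = x + score * score
x = x + (x != x)
x = q
g = set()
for seq in q:
    g.add(score)
if 12 >= q:
    x = 37 // g
    log(14)
else:
    g = (2 == 39) % (x - q)
q = (32 <= g) + x
q = 39 - x
handle(x)
emit(30)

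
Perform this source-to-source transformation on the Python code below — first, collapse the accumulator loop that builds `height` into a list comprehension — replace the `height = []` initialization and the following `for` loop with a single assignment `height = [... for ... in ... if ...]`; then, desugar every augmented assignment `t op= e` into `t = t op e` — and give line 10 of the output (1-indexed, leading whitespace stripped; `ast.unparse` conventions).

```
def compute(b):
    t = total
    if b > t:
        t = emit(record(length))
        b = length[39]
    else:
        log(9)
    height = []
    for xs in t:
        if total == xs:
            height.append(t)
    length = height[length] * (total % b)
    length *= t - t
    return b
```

length = length * (t - t)

Transformed code:
def compute(b):
    t = total
    if b > t:
        t = emit(record(length))
        b = length[39]
    else:
        log(9)
    height = [t for xs in t if total == xs]
    length = height[length] * (total % b)
    length = length * (t - t)
    return b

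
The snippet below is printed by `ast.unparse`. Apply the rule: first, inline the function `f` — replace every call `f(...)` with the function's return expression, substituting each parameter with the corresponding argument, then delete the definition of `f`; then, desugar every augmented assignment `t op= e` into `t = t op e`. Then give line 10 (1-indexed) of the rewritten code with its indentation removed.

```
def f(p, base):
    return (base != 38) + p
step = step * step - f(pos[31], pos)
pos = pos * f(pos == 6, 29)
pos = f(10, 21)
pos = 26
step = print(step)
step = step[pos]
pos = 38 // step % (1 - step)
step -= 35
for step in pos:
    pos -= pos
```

Transformed code:
step = step * step - ((pos != 38) + pos[31])
pos = pos * ((29 != 38) + (pos == 6))
pos = (21 != 38) + 10
pos = 26
step = print(step)
step = step[pos]
pos = 38 // step % (1 - step)
step = step - 35
for step in pos:
    pos = pos - pos

pos = pos - pos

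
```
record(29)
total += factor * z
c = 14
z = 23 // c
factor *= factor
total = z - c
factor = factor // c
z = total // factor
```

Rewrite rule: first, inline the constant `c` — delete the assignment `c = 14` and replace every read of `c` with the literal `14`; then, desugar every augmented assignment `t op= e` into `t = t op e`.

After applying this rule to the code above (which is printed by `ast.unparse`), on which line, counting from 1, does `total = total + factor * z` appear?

Transformed code:
record(29)
total = total + factor * z
z = 23 // 14
factor = factor * factor
total = z - 14
factor = factor // 14
z = total // factor

2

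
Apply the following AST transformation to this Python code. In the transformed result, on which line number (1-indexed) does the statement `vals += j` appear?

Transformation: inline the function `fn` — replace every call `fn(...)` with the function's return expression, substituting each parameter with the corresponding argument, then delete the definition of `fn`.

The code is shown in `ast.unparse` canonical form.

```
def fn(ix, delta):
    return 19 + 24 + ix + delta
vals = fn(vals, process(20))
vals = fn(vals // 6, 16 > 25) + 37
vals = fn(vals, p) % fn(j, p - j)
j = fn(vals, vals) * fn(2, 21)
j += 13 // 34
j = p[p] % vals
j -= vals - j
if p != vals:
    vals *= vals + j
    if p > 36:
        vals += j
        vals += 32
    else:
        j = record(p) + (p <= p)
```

Transformed code:
vals = 19 + 24 + vals + process(20)
vals = 19 + 24 + vals // 6 + (16 > 25) + 37
vals = (19 + 24 + vals + p) % (19 + 24 + j + (p - j))
j = (19 + 24 + vals + vals) * (19 + 24 + 2 + 21)
j += 13 // 34
j = p[p] % vals
j -= vals - j
if p != vals:
    vals *= vals + j
    if p > 36:
        vals += j
        vals += 32
    else:
        j = record(p) + (p <= p)

11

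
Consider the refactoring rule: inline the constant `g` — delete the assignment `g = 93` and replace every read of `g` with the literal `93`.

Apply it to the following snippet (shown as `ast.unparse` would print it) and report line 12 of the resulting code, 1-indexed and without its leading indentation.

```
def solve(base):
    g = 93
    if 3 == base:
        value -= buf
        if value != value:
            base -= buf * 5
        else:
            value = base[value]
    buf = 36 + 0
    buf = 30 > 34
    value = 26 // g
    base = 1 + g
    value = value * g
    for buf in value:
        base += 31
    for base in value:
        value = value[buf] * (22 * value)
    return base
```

Transformed code:
def solve(base):
    if 3 == base:
        value -= buf
        if value != value:
            base -= buf * 5
        else:
            value = base[value]
    buf = 36 + 0
    buf = 30 > 34
    value = 26 // 93
    base = 1 + 93
    value = value * 93
    for buf in value:
        base += 31
    for base in value:
        value = value[buf] * (22 * value)
    return base

value = value * 93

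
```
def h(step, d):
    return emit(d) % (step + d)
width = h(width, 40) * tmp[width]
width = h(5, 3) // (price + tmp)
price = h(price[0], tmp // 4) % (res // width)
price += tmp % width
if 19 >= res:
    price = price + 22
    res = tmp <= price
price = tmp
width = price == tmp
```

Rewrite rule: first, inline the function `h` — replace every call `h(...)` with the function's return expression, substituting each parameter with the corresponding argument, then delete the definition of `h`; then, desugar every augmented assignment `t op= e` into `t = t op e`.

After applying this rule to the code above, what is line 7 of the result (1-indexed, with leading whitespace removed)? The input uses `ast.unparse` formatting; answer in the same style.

res = tmp <= price

Transformed code:
width = emit(40) % (width + 40) * tmp[width]
width = emit(3) % (5 + 3) // (price + tmp)
price = emit(tmp // 4) % (price[0] + tmp // 4) % (res // width)
price = price + tmp % width
if 19 >= res:
    price = price + 22
    res = tmp <= price
price = tmp
width = price == tmp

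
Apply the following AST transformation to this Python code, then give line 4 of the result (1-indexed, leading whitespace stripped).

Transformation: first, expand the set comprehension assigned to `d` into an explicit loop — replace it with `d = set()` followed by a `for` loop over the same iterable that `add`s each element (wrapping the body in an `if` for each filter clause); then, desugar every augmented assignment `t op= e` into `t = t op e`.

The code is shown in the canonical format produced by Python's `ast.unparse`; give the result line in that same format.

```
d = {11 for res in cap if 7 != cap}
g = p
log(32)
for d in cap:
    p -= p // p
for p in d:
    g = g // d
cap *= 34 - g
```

Transformed code:
d = set()
for res in cap:
    if 7 != cap:
        d.add(11)
g = p
log(32)
for d in cap:
    p = p - p // p
for p in d:
    g = g // d
cap = cap * (34 - g)

d.add(11)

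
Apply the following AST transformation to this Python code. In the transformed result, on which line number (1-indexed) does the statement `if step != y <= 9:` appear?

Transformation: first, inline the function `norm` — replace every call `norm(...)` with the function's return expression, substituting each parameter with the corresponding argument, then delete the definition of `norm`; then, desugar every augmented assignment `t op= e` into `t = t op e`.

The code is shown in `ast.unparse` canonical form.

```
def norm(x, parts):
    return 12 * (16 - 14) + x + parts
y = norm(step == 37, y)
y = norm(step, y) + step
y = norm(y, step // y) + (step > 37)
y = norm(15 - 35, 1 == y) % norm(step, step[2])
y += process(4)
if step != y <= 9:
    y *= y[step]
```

Transformed code:
y = 12 * (16 - 14) + (step == 37) + y
y = 12 * (16 - 14) + step + y + step
y = 12 * (16 - 14) + y + step // y + (step > 37)
y = (12 * (16 - 14) + (15 - 35) + (1 == y)) % (12 * (16 - 14) + step + step[2])
y = y + process(4)
if step != y <= 9:
    y = y * y[step]

6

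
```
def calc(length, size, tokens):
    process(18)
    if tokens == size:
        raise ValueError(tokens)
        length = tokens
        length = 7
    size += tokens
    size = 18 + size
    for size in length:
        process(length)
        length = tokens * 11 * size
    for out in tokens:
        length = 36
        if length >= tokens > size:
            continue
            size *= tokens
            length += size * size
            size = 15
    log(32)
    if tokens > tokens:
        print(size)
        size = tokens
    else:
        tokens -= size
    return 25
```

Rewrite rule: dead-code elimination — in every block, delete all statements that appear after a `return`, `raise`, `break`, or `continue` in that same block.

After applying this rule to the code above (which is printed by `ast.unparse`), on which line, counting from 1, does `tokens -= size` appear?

Transformed code:
def calc(length, size, tokens):
    process(18)
    if tokens == size:
        raise ValueError(tokens)
    size += tokens
    size = 18 + size
    for size in length:
        process(length)
        length = tokens * 11 * size
    for out in tokens:
        length = 36
        if length >= tokens > size:
            continue
    log(32)
    if tokens > tokens:
        print(size)
        size = tokens
    else:
        tokens -= size
    return 25

19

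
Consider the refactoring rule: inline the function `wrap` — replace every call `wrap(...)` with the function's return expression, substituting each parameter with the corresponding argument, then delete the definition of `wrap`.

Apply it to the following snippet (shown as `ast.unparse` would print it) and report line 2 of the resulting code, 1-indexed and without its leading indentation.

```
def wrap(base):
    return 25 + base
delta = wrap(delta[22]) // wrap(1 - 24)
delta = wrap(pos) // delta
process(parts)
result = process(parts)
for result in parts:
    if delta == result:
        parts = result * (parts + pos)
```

delta = (25 + pos) // delta

Transformed code:
delta = (25 + delta[22]) // (25 + (1 - 24))
delta = (25 + pos) // delta
process(parts)
result = process(parts)
for result in parts:
    if delta == result:
        parts = result * (parts + pos)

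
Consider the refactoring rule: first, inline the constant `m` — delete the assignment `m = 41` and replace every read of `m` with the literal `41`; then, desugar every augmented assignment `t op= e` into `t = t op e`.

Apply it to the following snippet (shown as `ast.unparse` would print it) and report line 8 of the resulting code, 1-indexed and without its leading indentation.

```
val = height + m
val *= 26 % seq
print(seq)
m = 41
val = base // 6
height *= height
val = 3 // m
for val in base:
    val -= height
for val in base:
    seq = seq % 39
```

val = val - height

Transformed code:
val = height + 41
val = val * (26 % seq)
print(seq)
val = base // 6
height = height * height
val = 3 // 41
for val in base:
    val = val - height
for val in base:
    seq = seq % 39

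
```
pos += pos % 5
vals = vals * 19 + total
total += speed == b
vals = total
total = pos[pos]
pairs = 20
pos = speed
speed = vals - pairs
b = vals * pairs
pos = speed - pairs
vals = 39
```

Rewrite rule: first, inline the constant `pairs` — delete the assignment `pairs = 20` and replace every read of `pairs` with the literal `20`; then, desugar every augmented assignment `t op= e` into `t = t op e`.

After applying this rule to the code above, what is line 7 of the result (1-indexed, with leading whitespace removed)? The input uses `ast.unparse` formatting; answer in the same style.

speed = vals - 20

Transformed code:
pos = pos + pos % 5
vals = vals * 19 + total
total = total + (speed == b)
vals = total
total = pos[pos]
pos = speed
speed = vals - 20
b = vals * 20
pos = speed - 20
vals = 39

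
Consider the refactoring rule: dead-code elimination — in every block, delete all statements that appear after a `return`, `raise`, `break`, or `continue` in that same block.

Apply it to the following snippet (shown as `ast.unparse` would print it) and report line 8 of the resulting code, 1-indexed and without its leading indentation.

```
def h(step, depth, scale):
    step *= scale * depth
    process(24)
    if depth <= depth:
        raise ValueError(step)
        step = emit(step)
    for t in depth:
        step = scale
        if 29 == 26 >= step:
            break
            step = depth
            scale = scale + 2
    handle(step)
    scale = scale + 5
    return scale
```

if 29 == 26 >= step:

Transformed code:
def h(step, depth, scale):
    step *= scale * depth
    process(24)
    if depth <= depth:
        raise ValueError(step)
    for t in depth:
        step = scale
        if 29 == 26 >= step:
            break
    handle(step)
    scale = scale + 5
    return scale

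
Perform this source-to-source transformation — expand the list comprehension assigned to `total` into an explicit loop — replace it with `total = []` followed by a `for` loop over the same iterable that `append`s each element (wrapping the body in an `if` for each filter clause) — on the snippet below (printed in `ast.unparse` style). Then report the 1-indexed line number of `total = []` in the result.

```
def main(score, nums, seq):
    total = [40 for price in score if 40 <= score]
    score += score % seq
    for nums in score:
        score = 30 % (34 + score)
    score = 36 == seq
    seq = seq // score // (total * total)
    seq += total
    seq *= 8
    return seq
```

Transformed code:
def main(score, nums, seq):
    total = []
    for price in score:
        if 40 <= score:
            total.append(40)
    score += score % seq
    for nums in score:
        score = 30 % (34 + score)
    score = 36 == seq
    seq = seq // score // (total * total)
    seq += total
    seq *= 8
    return seq

2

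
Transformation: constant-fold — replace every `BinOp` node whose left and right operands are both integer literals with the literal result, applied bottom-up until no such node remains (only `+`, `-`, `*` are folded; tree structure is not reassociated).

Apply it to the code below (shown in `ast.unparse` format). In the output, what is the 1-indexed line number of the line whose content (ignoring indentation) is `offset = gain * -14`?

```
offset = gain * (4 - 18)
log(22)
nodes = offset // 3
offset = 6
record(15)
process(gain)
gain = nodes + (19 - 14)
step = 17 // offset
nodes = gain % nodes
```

1

Transformed code:
offset = gain * -14
log(22)
nodes = offset // 3
offset = 6
record(15)
process(gain)
gain = nodes + 5
step = 17 // offset
nodes = gain % nodes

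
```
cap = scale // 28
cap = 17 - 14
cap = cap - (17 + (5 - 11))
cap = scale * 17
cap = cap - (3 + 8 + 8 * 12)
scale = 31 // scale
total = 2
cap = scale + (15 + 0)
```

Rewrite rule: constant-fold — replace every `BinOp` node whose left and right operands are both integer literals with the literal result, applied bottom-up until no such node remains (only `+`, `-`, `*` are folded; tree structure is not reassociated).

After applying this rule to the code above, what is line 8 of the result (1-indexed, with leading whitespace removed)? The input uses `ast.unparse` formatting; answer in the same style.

Transformed code:
cap = scale // 28
cap = 3
cap = cap - 11
cap = scale * 17
cap = cap - 107
scale = 31 // scale
total = 2
cap = scale + 15

cap = scale + 15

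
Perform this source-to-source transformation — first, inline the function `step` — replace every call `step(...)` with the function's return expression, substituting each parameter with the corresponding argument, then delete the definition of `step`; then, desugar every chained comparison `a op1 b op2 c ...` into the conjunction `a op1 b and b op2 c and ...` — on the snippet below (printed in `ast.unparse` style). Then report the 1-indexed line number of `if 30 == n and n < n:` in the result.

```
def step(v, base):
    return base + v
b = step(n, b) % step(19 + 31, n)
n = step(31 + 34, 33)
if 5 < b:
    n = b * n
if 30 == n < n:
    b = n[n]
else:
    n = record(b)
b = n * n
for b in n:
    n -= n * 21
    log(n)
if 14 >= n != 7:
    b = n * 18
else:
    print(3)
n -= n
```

Transformed code:
b = (b + n) % (n + (19 + 31))
n = 33 + (31 + 34)
if 5 < b:
    n = b * n
if 30 == n and n < n:
    b = n[n]
else:
    n = record(b)
b = n * n
for b in n:
    n -= n * 21
    log(n)
if 14 >= n and n != 7:
    b = n * 18
else:
    print(3)
n -= n

5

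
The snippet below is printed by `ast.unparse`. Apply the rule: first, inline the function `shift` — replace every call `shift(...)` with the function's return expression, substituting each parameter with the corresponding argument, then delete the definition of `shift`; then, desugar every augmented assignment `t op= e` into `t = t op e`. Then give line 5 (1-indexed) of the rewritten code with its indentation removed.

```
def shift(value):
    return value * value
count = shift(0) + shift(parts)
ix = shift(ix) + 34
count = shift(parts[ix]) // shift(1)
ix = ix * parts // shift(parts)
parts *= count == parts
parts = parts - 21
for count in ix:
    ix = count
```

Transformed code:
count = 0 * 0 + parts * parts
ix = ix * ix + 34
count = parts[ix] * parts[ix] // (1 * 1)
ix = ix * parts // (parts * parts)
parts = parts * (count == parts)
parts = parts - 21
for count in ix:
    ix = count

parts = parts * (count == parts)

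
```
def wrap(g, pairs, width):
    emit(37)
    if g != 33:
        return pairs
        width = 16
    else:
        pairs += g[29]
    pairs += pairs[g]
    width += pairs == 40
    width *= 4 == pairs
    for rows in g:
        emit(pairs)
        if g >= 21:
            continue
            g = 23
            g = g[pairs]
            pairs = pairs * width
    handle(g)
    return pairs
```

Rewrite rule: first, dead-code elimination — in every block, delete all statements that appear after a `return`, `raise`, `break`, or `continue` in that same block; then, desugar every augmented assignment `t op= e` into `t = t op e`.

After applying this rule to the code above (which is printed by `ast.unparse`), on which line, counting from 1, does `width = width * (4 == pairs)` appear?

9

Transformed code:
def wrap(g, pairs, width):
    emit(37)
    if g != 33:
        return pairs
    else:
        pairs = pairs + g[29]
    pairs = pairs + pairs[g]
    width = width + (pairs == 40)
    width = width * (4 == pairs)
    for rows in g:
        emit(pairs)
        if g >= 21:
            continue
    handle(g)
    return pairs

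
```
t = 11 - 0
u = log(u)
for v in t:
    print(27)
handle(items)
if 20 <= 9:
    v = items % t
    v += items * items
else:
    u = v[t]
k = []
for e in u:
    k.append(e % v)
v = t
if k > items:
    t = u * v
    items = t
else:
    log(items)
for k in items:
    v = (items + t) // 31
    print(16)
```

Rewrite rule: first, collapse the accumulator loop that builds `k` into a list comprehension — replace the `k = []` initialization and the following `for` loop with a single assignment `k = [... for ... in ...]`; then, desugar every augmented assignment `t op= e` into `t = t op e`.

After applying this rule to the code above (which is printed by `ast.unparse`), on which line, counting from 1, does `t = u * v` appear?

Transformed code:
t = 11 - 0
u = log(u)
for v in t:
    print(27)
handle(items)
if 20 <= 9:
    v = items % t
    v = v + items * items
else:
    u = v[t]
k = [e % v for e in u]
v = t
if k > items:
    t = u * v
    items = t
else:
    log(items)
for k in items:
    v = (items + t) // 31
    print(16)

14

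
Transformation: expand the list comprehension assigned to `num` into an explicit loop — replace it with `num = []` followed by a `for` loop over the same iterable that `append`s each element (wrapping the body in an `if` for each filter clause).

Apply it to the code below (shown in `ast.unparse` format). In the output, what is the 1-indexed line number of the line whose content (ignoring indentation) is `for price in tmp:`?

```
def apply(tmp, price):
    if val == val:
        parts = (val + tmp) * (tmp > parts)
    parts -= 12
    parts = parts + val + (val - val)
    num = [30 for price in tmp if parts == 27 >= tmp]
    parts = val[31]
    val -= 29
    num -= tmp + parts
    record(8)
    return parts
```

Transformed code:
def apply(tmp, price):
    if val == val:
        parts = (val + tmp) * (tmp > parts)
    parts -= 12
    parts = parts + val + (val - val)
    num = []
    for price in tmp:
        if parts == 27 >= tmp:
            num.append(30)
    parts = val[31]
    val -= 29
    num -= tmp + parts
    record(8)
    return parts

7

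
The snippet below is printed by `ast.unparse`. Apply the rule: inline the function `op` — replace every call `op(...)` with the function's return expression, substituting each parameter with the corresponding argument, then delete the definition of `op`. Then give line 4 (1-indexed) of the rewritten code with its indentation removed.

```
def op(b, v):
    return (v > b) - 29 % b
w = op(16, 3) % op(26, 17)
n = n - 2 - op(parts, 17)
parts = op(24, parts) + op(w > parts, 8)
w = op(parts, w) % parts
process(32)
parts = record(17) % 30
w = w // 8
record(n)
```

w = ((w > parts) - 29 % parts) % parts

Transformed code:
w = ((3 > 16) - 29 % 16) % ((17 > 26) - 29 % 26)
n = n - 2 - ((17 > parts) - 29 % parts)
parts = (parts > 24) - 29 % 24 + ((8 > (w > parts)) - 29 % (w > parts))
w = ((w > parts) - 29 % parts) % parts
process(32)
parts = record(17) % 30
w = w // 8
record(n)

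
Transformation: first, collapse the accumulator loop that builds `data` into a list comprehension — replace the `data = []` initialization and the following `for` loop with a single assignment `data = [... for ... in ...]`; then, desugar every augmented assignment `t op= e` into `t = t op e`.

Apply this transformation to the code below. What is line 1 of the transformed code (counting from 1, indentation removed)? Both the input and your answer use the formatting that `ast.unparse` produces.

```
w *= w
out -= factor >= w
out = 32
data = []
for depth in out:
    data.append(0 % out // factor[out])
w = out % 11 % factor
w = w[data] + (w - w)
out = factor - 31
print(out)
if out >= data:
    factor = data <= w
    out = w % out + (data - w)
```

Transformed code:
w = w * w
out = out - (factor >= w)
out = 32
data = [0 % out // factor[out] for depth in out]
w = out % 11 % factor
w = w[data] + (w - w)
out = factor - 31
print(out)
if out >= data:
    factor = data <= w
    out = w % out + (data - w)

w = w * w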